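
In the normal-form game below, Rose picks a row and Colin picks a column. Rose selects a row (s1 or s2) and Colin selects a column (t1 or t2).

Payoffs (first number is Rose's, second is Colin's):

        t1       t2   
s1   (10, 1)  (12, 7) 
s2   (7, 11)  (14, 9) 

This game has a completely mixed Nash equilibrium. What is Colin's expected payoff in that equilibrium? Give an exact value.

First find x, the probability Rose plays s1, from Colin's indifference between t1 and t2: x + 11(1−x) = 7x + 9(1−x), giving x = 1/4.
Since Colin is indifferent in equilibrium, Colin's expected payoff equals the payoff from either column against (1/4, 3/4). Using t1: (1/4) + 11(3/4) = 17/2.

17/2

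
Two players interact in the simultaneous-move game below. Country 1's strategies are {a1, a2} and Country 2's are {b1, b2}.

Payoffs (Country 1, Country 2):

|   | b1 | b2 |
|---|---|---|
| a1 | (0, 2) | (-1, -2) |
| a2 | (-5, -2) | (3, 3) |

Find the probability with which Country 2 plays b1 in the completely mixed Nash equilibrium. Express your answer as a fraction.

4/9

Let q be the probability that Country 2 plays b1. In a completely mixed equilibrium, Country 1 must be indifferent between a1 and a2.
Country 1's expected payoff from a1 is −(1−q); from a2 it is −5q + 3(1−q).
Setting these equal: q − 1 = −8q + 3, so q = 4/9.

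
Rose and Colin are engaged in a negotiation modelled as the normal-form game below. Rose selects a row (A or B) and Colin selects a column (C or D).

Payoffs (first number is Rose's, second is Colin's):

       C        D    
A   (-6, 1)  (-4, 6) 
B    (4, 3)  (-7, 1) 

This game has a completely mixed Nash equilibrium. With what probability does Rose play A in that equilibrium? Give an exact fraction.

Let p be the probability that Rose plays A. In a completely mixed equilibrium, Colin must be indifferent between C and D.
Colin's expected payoff from C is p + 3(1−p); from D it is 6p + (1−p).
Setting these equal: −2p + 3 = 5p + 1, so p = 2/7.

2/7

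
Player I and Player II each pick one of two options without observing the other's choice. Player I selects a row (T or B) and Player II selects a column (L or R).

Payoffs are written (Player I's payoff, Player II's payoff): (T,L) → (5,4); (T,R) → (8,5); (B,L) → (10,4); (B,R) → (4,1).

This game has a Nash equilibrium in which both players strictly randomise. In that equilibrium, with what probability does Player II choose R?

Let q be the probability that Player II plays L. In a completely mixed equilibrium, Player I must be indifferent between T and B.
Player I's expected payoff from T is 5q + 8(1−q); from B it is 10q + 4(1−q).
Setting these equal: −3q + 8 = 6q + 4, so q = 4/9.
Therefore Player II plays R with probability 1 − 4/9 = 5/9.

5/9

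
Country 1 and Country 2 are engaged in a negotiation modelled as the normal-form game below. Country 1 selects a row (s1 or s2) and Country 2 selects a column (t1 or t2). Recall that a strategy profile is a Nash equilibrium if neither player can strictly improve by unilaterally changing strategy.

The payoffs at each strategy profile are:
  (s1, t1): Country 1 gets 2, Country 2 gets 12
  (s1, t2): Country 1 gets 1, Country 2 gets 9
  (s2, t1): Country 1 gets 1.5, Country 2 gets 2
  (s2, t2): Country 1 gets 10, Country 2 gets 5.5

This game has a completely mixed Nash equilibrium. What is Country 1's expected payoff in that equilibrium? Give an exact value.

37/19

First find y, the probability Country 2 plays t1, from Country 1's indifference between s1 and s2: 2y + (1−y) = 1.5y + 10(1−y), giving y = 18/19.
Since Country 1 is indifferent in equilibrium, Country 1's expected payoff equals the payoff from either row against (18/19, 1/19). Using s1: 2(18/19) + (1/19) = 37/19.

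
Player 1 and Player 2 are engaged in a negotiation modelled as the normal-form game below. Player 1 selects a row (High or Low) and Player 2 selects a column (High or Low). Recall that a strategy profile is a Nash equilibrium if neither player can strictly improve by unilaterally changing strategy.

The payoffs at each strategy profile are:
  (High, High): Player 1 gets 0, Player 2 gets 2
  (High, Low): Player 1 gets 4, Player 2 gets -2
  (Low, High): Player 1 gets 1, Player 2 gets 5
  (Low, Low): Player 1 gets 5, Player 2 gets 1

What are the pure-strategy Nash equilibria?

(High, High): Player 1 prefers Low (1 > 0) — not an equilibrium.
(High, Low): Player 1 prefers Low (5 > 4); Player 2 prefers High (2 > -2) — not an equilibrium.
(Low, High): Player 1 gets 1 ≥ 0 from High, and Player 2 gets 5 ≥ 1 from Low — Nash equilibrium.
(Low, Low): Player 2 prefers High (5 > 1) — not an equilibrium.

(Low, High)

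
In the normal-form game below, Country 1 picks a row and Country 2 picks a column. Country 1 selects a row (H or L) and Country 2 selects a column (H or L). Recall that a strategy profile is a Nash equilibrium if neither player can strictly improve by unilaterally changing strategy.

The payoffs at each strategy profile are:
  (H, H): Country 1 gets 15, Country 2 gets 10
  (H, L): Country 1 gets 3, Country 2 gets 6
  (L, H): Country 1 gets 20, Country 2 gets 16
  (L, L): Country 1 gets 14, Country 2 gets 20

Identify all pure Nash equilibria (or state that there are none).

(L, L)

(H, H): Country 1 prefers L (20 > 15) — not an equilibrium.
(H, L): Country 1 prefers L (14 > 3); Country 2 prefers H (10 > 6) — not an equilibrium.
(L, H): Country 2 prefers L (20 > 16) — not an equilibrium.
(L, L): Country 1 gets 14 ≥ 3 from H, and Country 2 gets 20 ≥ 16 from H — Nash equilibrium.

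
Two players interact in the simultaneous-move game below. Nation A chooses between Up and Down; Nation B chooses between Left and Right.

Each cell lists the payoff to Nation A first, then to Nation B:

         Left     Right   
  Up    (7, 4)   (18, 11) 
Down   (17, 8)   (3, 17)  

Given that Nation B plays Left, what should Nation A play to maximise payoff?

Against Left, Nation A earns 7 from Up and 17 from Down.
So Down is the best response.

Down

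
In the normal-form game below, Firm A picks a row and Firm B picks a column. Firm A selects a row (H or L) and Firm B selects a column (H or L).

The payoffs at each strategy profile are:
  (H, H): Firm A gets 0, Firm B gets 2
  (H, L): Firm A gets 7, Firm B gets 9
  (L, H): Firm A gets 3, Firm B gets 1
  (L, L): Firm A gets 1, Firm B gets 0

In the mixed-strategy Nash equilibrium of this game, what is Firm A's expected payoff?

First find y, the probability Firm B plays H, from Firm A's indifference between H and L: 7(1−y) = 3y + (1−y), giving y = 2/3.
Since Firm A is indifferent in equilibrium, Firm A's expected payoff equals the payoff from either row against (2/3, 1/3). Using H: 7(1/3) = 7/3.

7/3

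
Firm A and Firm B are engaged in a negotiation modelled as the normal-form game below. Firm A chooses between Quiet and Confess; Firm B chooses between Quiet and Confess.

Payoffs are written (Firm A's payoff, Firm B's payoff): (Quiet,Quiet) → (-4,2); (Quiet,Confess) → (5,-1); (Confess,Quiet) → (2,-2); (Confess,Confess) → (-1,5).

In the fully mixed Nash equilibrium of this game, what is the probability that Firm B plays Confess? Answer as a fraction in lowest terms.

Let q be the probability that Firm B plays Quiet. In a completely mixed equilibrium, Firm A must be indifferent between Quiet and Confess.
Firm A's expected payoff from Quiet is −4q + 5(1−q); from Confess it is 2q − (1−q).
Setting these equal: −9q + 5 = 3q − 1, so q = 1/2.
Therefore Firm B plays Confess with probability 1 − 1/2 = 1/2.

1/2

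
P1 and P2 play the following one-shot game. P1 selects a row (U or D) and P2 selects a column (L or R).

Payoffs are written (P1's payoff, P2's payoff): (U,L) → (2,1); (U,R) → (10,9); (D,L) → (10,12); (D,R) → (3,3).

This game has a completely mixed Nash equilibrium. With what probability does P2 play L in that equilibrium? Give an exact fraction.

7/15

Let q be the probability that P2 plays L. In a completely mixed equilibrium, P1 must be indifferent between U and D.
P1's expected payoff from U is 2q + 10(1−q); from D it is 10q + 3(1−q).
Setting these equal: −8q + 10 = 7q + 3, so q = 7/15.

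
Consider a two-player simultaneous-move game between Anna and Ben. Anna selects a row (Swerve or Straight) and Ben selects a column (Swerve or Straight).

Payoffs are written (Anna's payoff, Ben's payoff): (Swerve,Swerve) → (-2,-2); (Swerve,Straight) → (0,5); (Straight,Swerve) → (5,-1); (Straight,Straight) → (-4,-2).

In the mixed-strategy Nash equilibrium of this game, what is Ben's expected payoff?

First find x, the probability Anna plays Swerve, from Ben's indifference between Swerve and Straight: −2x − (1−x) = 5x − 2(1−x), giving x = 1/8.
Since Ben is indifferent in equilibrium, Ben's expected payoff equals the payoff from either column against (1/8, 7/8). Using Swerve: −2(1/8) − (7/8) = -9/8.

-9/8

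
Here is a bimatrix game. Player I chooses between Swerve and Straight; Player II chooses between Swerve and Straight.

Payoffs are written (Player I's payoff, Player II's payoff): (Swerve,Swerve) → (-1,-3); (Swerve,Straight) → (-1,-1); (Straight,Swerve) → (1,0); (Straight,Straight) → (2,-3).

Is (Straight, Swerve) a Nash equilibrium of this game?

At (Straight, Swerve), Player I earns 1; switching to Swerve would give -1, so Player I has no profitable deviation.
Player II earns 0; switching to Straight would give -3, so Player II has no profitable deviation.
Neither player can gain by a unilateral deviation, so this profile is a Nash equilibrium.

Yes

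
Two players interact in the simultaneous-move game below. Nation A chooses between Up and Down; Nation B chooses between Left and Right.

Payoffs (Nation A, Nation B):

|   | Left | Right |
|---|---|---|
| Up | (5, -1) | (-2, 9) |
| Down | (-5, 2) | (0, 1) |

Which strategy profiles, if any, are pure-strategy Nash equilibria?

none

(Up, Left): Nation B prefers Right (9 > -1) — not an equilibrium.
(Up, Right): Nation A prefers Down (0 > -2) — not an equilibrium.
(Down, Left): Nation A prefers Up (5 > -5) — not an equilibrium.
(Down, Right): Nation B prefers Left (2 > 1) — not an equilibrium.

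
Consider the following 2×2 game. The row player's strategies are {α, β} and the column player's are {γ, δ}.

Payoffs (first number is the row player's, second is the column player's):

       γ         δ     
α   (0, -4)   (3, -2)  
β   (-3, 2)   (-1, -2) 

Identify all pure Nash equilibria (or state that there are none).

(α, δ)

(α, γ): the column player prefers δ (-2 > -4) — not an equilibrium.
(α, δ): the row player gets 3 ≥ -1 from β, and the column player gets -2 ≥ -4 from γ — Nash equilibrium.
(β, γ): the row player prefers α (0 > -3) — not an equilibrium.
(β, δ): the row player prefers α (3 > -1); the column player prefers γ (2 > -2) — not an equilibrium.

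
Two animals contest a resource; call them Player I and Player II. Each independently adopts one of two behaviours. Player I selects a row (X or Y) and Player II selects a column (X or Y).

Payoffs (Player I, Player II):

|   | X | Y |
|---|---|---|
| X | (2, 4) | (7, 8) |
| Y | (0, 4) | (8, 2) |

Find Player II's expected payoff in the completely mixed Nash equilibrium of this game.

First find p, the probability Player I plays X, from Player II's indifference between X and Y: 4p + 4(1−p) = 8p + 2(1−p), giving p = 1/3.
Since Player II is indifferent in equilibrium, Player II's expected payoff equals the payoff from either column against (1/3, 2/3). Using X: 4(1/3) + 4(2/3) = 4.

4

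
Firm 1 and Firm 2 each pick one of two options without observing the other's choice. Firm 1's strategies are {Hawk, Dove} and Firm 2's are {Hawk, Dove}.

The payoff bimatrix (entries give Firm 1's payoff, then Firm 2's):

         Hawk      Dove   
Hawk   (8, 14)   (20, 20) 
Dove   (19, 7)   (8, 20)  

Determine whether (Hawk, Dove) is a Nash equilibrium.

Yes

At (Hawk, Dove), Firm 1 earns 20; switching to Dove would give 8, so Firm 1 has no profitable deviation.
Firm 2 earns 20; switching to Hawk would give 14, so Firm 2 has no profitable deviation.
Neither player can gain by a unilateral deviation, so this profile is a Nash equilibrium.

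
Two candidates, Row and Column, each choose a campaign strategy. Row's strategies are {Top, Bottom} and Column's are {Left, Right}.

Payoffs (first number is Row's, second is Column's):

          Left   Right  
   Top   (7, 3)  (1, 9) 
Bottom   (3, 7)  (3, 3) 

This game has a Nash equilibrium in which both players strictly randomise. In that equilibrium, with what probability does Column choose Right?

2/3

Let q be the probability that Column plays Left. In a completely mixed equilibrium, Row must be indifferent between Top and Bottom.
Row's expected payoff from Top is 7q + (1−q); from Bottom it is 3q + 3(1−q).
Setting these equal: 6q + 1 = 3, so q = 1/3.
Therefore Column plays Right with probability 1 − 1/3 = 2/3.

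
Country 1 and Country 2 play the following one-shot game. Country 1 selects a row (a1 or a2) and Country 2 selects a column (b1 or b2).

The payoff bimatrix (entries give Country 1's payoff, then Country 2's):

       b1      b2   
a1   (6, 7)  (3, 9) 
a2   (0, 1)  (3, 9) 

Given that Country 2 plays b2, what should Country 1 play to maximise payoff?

Against b2, Country 1 earns 3 from a1 and 3 from a2.
So either strategy is a best response.

either — both a1 and a2 are best responses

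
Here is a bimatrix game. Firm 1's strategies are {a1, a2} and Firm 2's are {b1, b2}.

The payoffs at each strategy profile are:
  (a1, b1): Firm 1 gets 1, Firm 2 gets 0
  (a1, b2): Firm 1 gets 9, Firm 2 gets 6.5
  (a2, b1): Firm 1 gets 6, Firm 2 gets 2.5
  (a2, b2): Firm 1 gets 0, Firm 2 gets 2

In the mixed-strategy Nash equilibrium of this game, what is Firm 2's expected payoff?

First find p, the probability Firm 1 plays a1, from Firm 2's indifference between b1 and b2: 2.5(1−p) = 6.5p + 2(1−p), giving p = 1/14.
Since Firm 2 is indifferent in equilibrium, Firm 2's expected payoff equals the payoff from either column against (1/14, 13/14). Using b1: 2.5(13/14) = 65/28.

65/28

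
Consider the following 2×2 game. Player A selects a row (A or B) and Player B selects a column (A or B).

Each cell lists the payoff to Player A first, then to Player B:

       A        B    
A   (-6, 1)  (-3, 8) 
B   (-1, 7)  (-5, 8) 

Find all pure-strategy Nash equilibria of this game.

(A, B)

(A, A): Player A prefers B (-1 > -6); Player B prefers B (8 > 1) — not an equilibrium.
(A, B): Player A gets -3 ≥ -5 from B, and Player B gets 8 ≥ 1 from A — Nash equilibrium.
(B, A): Player B prefers B (8 > 7) — not an equilibrium.
(B, B): Player A prefers A (-3 > -5) — not an equilibrium.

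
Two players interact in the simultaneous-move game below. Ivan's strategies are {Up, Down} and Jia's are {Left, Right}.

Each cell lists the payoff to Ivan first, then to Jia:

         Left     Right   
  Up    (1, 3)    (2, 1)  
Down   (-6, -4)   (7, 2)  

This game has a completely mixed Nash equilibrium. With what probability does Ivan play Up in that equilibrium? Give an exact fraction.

Let p be the probability that Ivan plays Up. In a completely mixed equilibrium, Jia must be indifferent between Left and Right.
Jia's expected payoff from Left is 3p − 4(1−p); from Right it is p + 2(1−p).
Setting these equal: 7p − 4 = −p + 2, so p = 3/4.

3/4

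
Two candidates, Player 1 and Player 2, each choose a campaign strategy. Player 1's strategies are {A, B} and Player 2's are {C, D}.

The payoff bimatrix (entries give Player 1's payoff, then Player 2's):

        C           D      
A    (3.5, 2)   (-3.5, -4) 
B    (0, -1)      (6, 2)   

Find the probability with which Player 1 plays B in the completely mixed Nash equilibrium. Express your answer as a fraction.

Let r be the probability that Player 1 plays A. In a completely mixed equilibrium, Player 2 must be indifferent between C and D.
Player 2's expected payoff from C is 2r − (1−r); from D it is −4r + 2(1−r).
Setting these equal: 3r − 1 = −6r + 2, so r = 1/3.
Therefore Player 1 plays B with probability 1 − 1/3 = 2/3.

2/3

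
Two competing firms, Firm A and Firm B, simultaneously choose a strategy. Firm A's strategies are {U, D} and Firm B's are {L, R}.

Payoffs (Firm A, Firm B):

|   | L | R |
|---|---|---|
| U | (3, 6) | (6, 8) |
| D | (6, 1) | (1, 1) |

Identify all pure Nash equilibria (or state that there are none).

(U, L): Firm A prefers D (6 > 3); Firm B prefers R (8 > 6) — not an equilibrium.
(U, R): Firm A gets 6 ≥ 1 from D, and Firm B gets 8 ≥ 6 from L — Nash equilibrium.
(D, L): Firm A gets 6 ≥ 3 from U, and Firm B gets 1 ≥ 1 from R — Nash equilibrium.
(D, R): Firm A prefers U (6 > 1) — not an equilibrium.

(U, R) and (D, L)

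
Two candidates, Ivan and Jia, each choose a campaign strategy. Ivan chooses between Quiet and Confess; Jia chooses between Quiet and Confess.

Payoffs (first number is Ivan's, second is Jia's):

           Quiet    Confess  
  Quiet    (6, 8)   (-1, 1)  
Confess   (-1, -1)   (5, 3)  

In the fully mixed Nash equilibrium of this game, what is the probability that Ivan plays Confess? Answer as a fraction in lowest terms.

7/11

Let p be the probability that Ivan plays Quiet. In a completely mixed equilibrium, Jia must be indifferent between Quiet and Confess.
Jia's expected payoff from Quiet is 8p − (1−p); from Confess it is p + 3(1−p).
Setting these equal: 9p − 1 = −2p + 3, so p = 4/11.
Therefore Ivan plays Confess with probability 1 − 4/11 = 7/11.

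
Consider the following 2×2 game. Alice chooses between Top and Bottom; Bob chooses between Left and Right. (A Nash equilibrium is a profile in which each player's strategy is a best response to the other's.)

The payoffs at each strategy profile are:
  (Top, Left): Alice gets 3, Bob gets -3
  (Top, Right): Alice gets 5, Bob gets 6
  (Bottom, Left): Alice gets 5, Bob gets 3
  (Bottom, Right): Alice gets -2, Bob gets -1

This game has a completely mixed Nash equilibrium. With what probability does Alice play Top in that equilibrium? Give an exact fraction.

Let p be the probability that Alice plays Top. In a completely mixed equilibrium, Bob must be indifferent between Left and Right.
Bob's expected payoff from Left is −3p + 3(1−p); from Right it is 6p − (1−p).
Setting these equal: −6p + 3 = 7p − 1, so p = 4/13.

4/13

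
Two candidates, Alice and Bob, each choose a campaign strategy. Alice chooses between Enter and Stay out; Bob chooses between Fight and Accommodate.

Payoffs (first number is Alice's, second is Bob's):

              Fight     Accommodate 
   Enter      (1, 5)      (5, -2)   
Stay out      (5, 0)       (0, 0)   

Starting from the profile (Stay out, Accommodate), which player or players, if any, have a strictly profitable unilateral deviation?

Alice

Alice at (Stay out, Accommodate) earns 0; deviating to Enter yields 5 — a strict improvement.
Bob earns 0; deviating to Fight yields 0 — not better.
Only Alice has a strictly profitable deviation.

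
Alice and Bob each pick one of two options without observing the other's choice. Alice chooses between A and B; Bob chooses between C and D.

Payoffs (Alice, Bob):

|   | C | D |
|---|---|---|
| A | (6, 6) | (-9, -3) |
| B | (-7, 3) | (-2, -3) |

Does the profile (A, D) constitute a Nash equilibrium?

At (A, D), Alice earns -9; switching to B would give -2, so Alice would deviate.
Bob earns -3; switching to C would give 6, so Bob would deviate.
Since at least one player can profitably deviate, this is not a Nash equilibrium.

No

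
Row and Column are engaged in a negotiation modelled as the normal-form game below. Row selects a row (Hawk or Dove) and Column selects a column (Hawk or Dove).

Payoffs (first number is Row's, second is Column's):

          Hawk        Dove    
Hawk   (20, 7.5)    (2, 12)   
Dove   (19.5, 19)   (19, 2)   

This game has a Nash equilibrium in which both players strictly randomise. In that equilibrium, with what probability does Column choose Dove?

1/35

Let q be the probability that Column plays Hawk. In a completely mixed equilibrium, Row must be indifferent between Hawk and Dove.
Row's expected payoff from Hawk is 20q + 2(1−q); from Dove it is 19.5q + 19(1−q).
Setting these equal: 18q + 2 = 0.5q + 19, so q = 34/35.
Therefore Column plays Dove with probability 1 − 34/35 = 1/35.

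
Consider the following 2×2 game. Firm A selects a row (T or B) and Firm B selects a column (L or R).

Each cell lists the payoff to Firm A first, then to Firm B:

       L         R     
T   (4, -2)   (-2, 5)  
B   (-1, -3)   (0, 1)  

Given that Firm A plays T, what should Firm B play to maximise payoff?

R

Against T, Firm B earns -2 from L and 5 from R.
So R is the best response.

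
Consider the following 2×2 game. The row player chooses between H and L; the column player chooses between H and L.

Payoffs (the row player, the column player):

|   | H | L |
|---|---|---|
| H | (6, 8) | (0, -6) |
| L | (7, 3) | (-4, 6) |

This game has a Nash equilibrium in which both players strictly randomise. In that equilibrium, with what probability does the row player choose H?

Let r be the probability that the row player plays H. In a completely mixed equilibrium, the column player must be indifferent between H and L.
The column player's expected payoff from H is 8r + 3(1−r); from L it is −6r + 6(1−r).
Setting these equal: 5r + 3 = −12r + 6, so r = 3/17.

3/17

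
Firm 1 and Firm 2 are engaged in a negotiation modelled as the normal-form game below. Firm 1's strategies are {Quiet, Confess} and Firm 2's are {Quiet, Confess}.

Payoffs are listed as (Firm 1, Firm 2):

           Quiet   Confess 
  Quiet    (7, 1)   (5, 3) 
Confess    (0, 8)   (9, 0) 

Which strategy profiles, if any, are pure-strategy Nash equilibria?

none

(Quiet, Quiet): Firm 2 prefers Confess (3 > 1) — not an equilibrium.
(Quiet, Confess): Firm 1 prefers Confess (9 > 5) — not an equilibrium.
(Confess, Quiet): Firm 1 prefers Quiet (7 > 0) — not an equilibrium.
(Confess, Confess): Firm 2 prefers Quiet (8 > 0) — not an equilibrium.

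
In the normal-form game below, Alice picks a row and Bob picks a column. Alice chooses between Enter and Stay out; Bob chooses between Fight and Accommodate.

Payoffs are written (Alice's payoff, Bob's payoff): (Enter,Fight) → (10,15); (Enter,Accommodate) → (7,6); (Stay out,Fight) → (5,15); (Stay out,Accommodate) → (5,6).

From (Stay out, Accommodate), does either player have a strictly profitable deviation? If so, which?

Alice at (Stay out, Accommodate) earns 5; deviating to Enter yields 7 — a strict improvement.
Bob earns 6; deviating to Fight yields 15 — a strict improvement.
Both Alice and Bob have strictly profitable deviations.

Both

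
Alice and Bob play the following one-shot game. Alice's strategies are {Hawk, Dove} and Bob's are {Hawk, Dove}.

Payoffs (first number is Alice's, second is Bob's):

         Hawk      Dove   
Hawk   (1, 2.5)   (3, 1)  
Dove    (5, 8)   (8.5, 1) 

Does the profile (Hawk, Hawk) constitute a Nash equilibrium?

At (Hawk, Hawk), Alice earns 1; switching to Dove would give 5, so Alice would deviate.
Bob earns 2.5; switching to Dove would give 1, so Bob has no profitable deviation.
Since at least one player can profitably deviate, this is not a Nash equilibrium.

No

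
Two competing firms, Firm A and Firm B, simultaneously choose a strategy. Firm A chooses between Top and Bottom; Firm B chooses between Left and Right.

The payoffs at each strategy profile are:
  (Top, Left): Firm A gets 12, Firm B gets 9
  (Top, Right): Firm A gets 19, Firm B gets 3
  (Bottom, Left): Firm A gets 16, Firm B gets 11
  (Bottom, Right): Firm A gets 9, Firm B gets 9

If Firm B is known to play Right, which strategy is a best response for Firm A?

Top

Against Right, Firm A earns 19 from Top and 9 from Bottom.
So Top is the best response.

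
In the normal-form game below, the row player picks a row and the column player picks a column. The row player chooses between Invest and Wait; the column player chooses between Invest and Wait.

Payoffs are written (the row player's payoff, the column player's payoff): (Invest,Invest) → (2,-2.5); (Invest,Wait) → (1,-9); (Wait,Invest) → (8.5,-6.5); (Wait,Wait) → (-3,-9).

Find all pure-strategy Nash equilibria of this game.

(Wait, Invest)

(Invest, Invest): the row player prefers Wait (8.5 > 2) — not an equilibrium.
(Invest, Wait): the column player prefers Invest (-2.5 > -9) — not an equilibrium.
(Wait, Invest): the row player gets 8.5 ≥ 2 from Invest, and the column player gets -6.5 ≥ -9 from Wait — Nash equilibrium.
(Wait, Wait): the row player prefers Invest (1 > -3); the column player prefers Invest (-6.5 > -9) — not an equilibrium.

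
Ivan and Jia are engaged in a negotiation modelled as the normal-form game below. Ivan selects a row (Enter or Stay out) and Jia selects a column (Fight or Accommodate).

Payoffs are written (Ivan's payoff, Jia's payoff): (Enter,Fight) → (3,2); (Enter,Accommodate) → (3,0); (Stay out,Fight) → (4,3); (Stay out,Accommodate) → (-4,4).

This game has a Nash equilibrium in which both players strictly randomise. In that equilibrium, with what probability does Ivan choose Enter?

1/3

Let x be the probability that Ivan plays Enter. In a completely mixed equilibrium, Jia must be indifferent between Fight and Accommodate.
Jia's expected payoff from Fight is 2x + 3(1−x); from Accommodate it is 4(1−x).
Setting these equal: −x + 3 = −4x + 4, so x = 1/3.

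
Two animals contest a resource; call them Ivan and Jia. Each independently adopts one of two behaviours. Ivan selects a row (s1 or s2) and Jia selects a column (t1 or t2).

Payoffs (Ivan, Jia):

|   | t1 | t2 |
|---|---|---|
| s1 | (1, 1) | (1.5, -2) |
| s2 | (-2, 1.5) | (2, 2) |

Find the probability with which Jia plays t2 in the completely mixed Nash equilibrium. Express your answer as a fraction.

6/7

Let y be the probability that Jia plays t1. In a completely mixed equilibrium, Ivan must be indifferent between s1 and s2.
Ivan's expected payoff from s1 is y + 1.5(1−y); from s2 it is −2y + 2(1−y).
Setting these equal: −0.5y + 1.5 = −4y + 2, so y = 1/7.
Therefore Jia plays t2 with probability 1 − 1/7 = 6/7.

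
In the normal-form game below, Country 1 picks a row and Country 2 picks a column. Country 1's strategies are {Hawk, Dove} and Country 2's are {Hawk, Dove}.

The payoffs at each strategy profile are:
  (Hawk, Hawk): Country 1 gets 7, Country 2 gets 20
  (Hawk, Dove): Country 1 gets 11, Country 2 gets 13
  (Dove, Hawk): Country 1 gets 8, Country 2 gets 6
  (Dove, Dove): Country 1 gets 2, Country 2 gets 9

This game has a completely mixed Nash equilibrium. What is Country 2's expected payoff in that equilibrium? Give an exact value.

First find p, the probability Country 1 plays Hawk, from Country 2's indifference between Hawk and Dove: 20p + 6(1−p) = 13p + 9(1−p), giving p = 3/10.
Since Country 2 is indifferent in equilibrium, Country 2's expected payoff equals the payoff from either column against (3/10, 7/10). Using Hawk: 20(3/10) + 6(7/10) = 51/5.

51/5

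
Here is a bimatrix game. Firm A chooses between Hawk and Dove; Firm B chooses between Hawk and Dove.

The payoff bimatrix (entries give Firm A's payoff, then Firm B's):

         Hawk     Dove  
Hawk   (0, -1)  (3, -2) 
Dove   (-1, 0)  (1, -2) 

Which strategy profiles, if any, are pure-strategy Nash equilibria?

(Hawk, Hawk)

(Hawk, Hawk): Firm A gets 0 ≥ -1 from Dove, and Firm B gets -1 ≥ -2 from Dove — Nash equilibrium.
(Hawk, Dove): Firm B prefers Hawk (-1 > -2) — not an equilibrium.
(Dove, Hawk): Firm A prefers Hawk (0 > -1) — not an equilibrium.
(Dove, Dove): Firm A prefers Hawk (3 > 1); Firm B prefers Hawk (0 > -2) — not an equilibrium.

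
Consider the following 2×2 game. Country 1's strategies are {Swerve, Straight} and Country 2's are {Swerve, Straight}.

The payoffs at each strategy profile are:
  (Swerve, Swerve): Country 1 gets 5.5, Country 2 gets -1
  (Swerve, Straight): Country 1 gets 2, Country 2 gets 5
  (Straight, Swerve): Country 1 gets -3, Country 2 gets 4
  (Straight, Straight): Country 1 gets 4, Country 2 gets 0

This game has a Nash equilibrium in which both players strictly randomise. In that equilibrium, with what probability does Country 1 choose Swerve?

Let r be the probability that Country 1 plays Swerve. In a completely mixed equilibrium, Country 2 must be indifferent between Swerve and Straight.
Country 2's expected payoff from Swerve is −r + 4(1−r); from Straight it is 5r.
Setting these equal: −5r + 4 = 5r, so r = 2/5.

2/5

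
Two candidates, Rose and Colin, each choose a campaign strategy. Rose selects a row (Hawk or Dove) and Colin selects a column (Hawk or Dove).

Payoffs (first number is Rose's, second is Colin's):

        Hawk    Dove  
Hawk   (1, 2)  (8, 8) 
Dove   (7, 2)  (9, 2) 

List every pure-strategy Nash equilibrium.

(Hawk, Hawk): Rose prefers Dove (7 > 1); Colin prefers Dove (8 > 2) — not an equilibrium.
(Hawk, Dove): Rose prefers Dove (9 > 8) — not an equilibrium.
(Dove, Hawk): Rose gets 7 ≥ 1 from Hawk, and Colin gets 2 ≥ 2 from Dove — Nash equilibrium.
(Dove, Dove): Rose gets 9 ≥ 8 from Hawk, and Colin gets 2 ≥ 2 from Hawk — Nash equilibrium.

(Dove, Hawk) and (Dove, Dove)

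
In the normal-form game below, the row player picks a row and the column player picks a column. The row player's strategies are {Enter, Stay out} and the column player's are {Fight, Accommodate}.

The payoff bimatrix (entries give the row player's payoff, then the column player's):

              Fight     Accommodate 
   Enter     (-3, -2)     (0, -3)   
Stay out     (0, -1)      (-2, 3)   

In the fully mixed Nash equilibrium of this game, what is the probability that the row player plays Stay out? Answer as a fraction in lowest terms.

1/5

Let r be the probability that the row player plays Enter. In a completely mixed equilibrium, the column player must be indifferent between Fight and Accommodate.
The column player's expected payoff from Fight is −2r − (1−r); from Accommodate it is −3r + 3(1−r).
Setting these equal: −r − 1 = −6r + 3, so r = 4/5.
Therefore the row player plays Stay out with probability 1 − 4/5 = 1/5.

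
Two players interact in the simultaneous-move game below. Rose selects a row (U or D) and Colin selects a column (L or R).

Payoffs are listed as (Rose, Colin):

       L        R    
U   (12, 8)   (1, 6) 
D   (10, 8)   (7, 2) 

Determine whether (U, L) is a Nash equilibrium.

At (U, L), Rose earns 12; switching to D would give 10, so Rose has no profitable deviation.
Colin earns 8; switching to R would give 6, so Colin has no profitable deviation.
Neither player can gain by a unilateral deviation, so this profile is a Nash equilibrium.

Yes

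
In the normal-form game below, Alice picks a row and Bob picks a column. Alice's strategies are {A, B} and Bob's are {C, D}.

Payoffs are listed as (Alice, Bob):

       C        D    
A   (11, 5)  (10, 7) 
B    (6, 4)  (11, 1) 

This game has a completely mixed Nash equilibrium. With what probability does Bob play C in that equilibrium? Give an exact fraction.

1/6

Let q be the probability that Bob plays C. In a completely mixed equilibrium, Alice must be indifferent between A and B.
Alice's expected payoff from A is 11q + 10(1−q); from B it is 6q + 11(1−q).
Setting these equal: q + 10 = −5q + 11, so q = 1/6.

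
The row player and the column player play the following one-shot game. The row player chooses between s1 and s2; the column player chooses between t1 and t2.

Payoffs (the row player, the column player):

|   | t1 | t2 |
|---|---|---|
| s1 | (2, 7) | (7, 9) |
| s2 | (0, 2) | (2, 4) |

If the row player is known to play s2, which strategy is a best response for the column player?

Against s2, the column player earns 2 from t1 and 4 from t2.
So t2 is the best response.

t2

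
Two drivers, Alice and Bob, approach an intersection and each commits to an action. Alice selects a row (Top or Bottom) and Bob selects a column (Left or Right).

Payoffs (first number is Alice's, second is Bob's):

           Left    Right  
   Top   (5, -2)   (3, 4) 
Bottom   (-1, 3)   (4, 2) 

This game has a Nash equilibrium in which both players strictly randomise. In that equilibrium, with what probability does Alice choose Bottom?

Let r be the probability that Alice plays Top. In a completely mixed equilibrium, Bob must be indifferent between Left and Right.
Bob's expected payoff from Left is −2r + 3(1−r); from Right it is 4r + 2(1−r).
Setting these equal: −5r + 3 = 2r + 2, so r = 1/7.
Therefore Alice plays Bottom with probability 1 − 1/7 = 6/7.

6/7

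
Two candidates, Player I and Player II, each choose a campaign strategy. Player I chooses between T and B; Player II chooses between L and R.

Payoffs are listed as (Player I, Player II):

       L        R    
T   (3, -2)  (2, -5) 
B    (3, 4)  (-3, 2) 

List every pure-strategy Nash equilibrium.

(T, L): Player I gets 3 ≥ 3 from B, and Player II gets -2 ≥ -5 from R — Nash equilibrium.
(T, R): Player II prefers L (-2 > -5) — not an equilibrium.
(B, L): Player I gets 3 ≥ 3 from T, and Player II gets 4 ≥ 2 from R — Nash equilibrium.
(B, R): Player I prefers T (2 > -3); Player II prefers L (4 > 2) — not an equilibrium.

(T, L) and (B, L)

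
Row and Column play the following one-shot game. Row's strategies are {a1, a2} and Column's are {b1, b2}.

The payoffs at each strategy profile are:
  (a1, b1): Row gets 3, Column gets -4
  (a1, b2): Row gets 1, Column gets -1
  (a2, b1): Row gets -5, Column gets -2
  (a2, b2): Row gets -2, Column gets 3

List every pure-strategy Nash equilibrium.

(a1, b2)

(a1, b1): Column prefers b2 (-1 > -4) — not an equilibrium.
(a1, b2): Row gets 1 ≥ -2 from a2, and Column gets -1 ≥ -4 from b1 — Nash equilibrium.
(a2, b1): Row prefers a1 (3 > -5); Column prefers b2 (3 > -2) — not an equilibrium.
(a2, b2): Row prefers a1 (1 > -2) — not an equilibrium.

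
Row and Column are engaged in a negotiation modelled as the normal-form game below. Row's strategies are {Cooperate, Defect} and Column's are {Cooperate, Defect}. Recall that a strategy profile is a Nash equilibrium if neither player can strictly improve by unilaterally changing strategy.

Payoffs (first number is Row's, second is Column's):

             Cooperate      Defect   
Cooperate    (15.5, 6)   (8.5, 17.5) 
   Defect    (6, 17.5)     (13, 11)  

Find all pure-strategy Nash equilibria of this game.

none

(Cooperate, Cooperate): Column prefers Defect (17.5 > 6) — not an equilibrium.
(Cooperate, Defect): Row prefers Defect (13 > 8.5) — not an equilibrium.
(Defect, Cooperate): Row prefers Cooperate (15.5 > 6) — not an equilibrium.
(Defect, Defect): Column prefers Cooperate (17.5 > 11) — not an equilibrium.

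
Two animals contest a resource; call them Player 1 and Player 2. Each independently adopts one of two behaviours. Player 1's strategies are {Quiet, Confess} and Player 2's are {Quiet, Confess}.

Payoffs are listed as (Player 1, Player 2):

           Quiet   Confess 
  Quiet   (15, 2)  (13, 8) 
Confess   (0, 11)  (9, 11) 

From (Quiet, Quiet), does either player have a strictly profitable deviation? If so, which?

Player 1 at (Quiet, Quiet) earns 15; deviating to Confess yields 0 — not better.
Player 2 earns 2; deviating to Confess yields 8 — a strict improvement.
Only Player 2 has a strictly profitable deviation.

Player 2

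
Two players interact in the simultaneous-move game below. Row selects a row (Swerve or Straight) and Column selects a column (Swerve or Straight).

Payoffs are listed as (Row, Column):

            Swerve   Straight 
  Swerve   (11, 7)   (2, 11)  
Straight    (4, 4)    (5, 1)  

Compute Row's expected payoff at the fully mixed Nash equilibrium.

47/10

First find y, the probability Column plays Swerve, from Row's indifference between Swerve and Straight: 11y + 2(1−y) = 4y + 5(1−y), giving y = 3/10.
Since Row is indifferent in equilibrium, Row's expected payoff equals the payoff from either row against (3/10, 7/10). Using Swerve: 11(3/10) + 2(7/10) = 47/10.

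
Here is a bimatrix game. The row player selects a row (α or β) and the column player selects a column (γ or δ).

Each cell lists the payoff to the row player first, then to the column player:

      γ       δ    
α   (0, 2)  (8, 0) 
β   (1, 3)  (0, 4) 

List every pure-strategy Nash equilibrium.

(α, γ): the row player prefers β (1 > 0) — not an equilibrium.
(α, δ): the column player prefers γ (2 > 0) — not an equilibrium.
(β, γ): the column player prefers δ (4 > 3) — not an equilibrium.
(β, δ): the row player prefers α (8 > 0) — not an equilibrium.

none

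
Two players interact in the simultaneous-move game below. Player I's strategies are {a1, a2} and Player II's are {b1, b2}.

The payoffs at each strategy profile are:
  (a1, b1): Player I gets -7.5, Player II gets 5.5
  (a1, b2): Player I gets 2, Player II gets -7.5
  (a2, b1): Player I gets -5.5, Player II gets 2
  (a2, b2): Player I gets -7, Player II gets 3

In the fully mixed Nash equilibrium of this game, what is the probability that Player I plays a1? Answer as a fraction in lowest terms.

Let r be the probability that Player I plays a1. In a completely mixed equilibrium, Player II must be indifferent between b1 and b2.
Player II's expected payoff from b1 is 5.5r + 2(1−r); from b2 it is −7.5r + 3(1−r).
Setting these equal: 3.5r + 2 = −10.5r + 3, so r = 1/14.

1/14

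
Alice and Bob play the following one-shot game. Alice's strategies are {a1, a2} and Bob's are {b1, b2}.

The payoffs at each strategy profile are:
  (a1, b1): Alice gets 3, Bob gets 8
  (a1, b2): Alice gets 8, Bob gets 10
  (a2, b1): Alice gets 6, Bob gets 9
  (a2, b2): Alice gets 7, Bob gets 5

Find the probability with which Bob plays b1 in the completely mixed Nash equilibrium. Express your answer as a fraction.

1/4

Let y be the probability that Bob plays b1. In a completely mixed equilibrium, Alice must be indifferent between a1 and a2.
Alice's expected payoff from a1 is 3y + 8(1−y); from a2 it is 6y + 7(1−y).
Setting these equal: −5y + 8 = −y + 7, so y = 1/4.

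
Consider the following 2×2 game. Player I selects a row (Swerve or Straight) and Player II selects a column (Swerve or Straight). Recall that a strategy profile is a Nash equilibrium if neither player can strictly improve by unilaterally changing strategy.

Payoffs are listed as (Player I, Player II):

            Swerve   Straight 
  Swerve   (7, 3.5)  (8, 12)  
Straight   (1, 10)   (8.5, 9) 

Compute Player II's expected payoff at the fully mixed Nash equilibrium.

First find p, the probability Player I plays Swerve, from Player II's indifference between Swerve and Straight: 3.5p + 10(1−p) = 12p + 9(1−p), giving p = 2/19.
Since Player II is indifferent in equilibrium, Player II's expected payoff equals the payoff from either column against (2/19, 17/19). Using Swerve: 3.5(2/19) + 10(17/19) = 177/19.

177/19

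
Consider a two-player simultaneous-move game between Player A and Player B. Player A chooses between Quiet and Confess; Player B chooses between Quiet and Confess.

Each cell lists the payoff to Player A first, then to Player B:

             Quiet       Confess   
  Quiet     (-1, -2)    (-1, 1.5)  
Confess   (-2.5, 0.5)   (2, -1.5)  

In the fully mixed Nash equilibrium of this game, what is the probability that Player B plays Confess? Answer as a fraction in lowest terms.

1/3

Let q be the probability that Player B plays Quiet. In a completely mixed equilibrium, Player A must be indifferent between Quiet and Confess.
Player A's expected payoff from Quiet is −q − (1−q); from Confess it is −2.5q + 2(1−q).
Setting these equal: -1 = −4.5q + 2, so q = 2/3.
Therefore Player B plays Confess with probability 1 − 2/3 = 1/3.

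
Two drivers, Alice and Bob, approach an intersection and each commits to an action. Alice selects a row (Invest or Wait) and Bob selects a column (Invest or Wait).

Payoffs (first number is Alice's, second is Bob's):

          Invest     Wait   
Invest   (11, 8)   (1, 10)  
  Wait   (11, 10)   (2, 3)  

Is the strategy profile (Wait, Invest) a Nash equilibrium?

Yes

At (Wait, Invest), Alice earns 11; switching to Invest would give 11, so Alice has no profitable deviation.
Bob earns 10; switching to Wait would give 3, so Bob has no profitable deviation.
Neither player can gain by a unilateral deviation, so this profile is a Nash equilibrium.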